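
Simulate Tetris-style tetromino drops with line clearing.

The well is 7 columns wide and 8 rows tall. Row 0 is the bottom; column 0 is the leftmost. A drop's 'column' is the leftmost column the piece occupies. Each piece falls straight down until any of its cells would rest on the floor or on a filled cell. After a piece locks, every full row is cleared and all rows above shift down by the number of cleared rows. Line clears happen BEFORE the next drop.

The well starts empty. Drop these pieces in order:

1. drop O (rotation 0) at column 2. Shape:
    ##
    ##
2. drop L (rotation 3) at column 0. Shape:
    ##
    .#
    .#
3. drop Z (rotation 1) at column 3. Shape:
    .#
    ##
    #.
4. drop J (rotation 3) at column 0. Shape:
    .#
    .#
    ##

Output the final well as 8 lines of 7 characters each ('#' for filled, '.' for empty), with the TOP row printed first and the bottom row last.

Drop 1: O rot0 at col 2 lands with bottom-row=0; cleared 0 line(s) (total 0); column heights now [0 0 2 2 0 0 0], max=2
Drop 2: L rot3 at col 0 lands with bottom-row=0; cleared 0 line(s) (total 0); column heights now [3 3 2 2 0 0 0], max=3
Drop 3: Z rot1 at col 3 lands with bottom-row=2; cleared 0 line(s) (total 0); column heights now [3 3 2 4 5 0 0], max=5
Drop 4: J rot3 at col 0 lands with bottom-row=3; cleared 0 line(s) (total 0); column heights now [4 6 2 4 5 0 0], max=6

Answer: .......
.......
.#.....
.#..#..
##.##..
##.#...
.###...
.###...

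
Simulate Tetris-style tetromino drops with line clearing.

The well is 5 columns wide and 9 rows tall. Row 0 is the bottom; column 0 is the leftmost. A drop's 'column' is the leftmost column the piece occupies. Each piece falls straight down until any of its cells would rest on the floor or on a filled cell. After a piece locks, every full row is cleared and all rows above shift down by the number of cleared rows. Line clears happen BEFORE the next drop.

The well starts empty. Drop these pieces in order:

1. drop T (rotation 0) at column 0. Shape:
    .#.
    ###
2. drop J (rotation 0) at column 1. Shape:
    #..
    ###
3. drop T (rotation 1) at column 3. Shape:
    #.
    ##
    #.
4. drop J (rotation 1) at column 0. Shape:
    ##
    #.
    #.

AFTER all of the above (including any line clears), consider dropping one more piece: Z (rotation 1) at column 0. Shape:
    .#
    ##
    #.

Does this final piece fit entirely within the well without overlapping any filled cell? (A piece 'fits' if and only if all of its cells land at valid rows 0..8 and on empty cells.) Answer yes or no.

Answer: yes

Derivation:
Drop 1: T rot0 at col 0 lands with bottom-row=0; cleared 0 line(s) (total 0); column heights now [1 2 1 0 0], max=2
Drop 2: J rot0 at col 1 lands with bottom-row=2; cleared 0 line(s) (total 0); column heights now [1 4 3 3 0], max=4
Drop 3: T rot1 at col 3 lands with bottom-row=3; cleared 0 line(s) (total 0); column heights now [1 4 3 6 5], max=6
Drop 4: J rot1 at col 0 lands with bottom-row=2; cleared 0 line(s) (total 0); column heights now [5 5 3 6 5], max=6
Test piece Z rot1 at col 0 (width 2): heights before test = [5 5 3 6 5]; fits = True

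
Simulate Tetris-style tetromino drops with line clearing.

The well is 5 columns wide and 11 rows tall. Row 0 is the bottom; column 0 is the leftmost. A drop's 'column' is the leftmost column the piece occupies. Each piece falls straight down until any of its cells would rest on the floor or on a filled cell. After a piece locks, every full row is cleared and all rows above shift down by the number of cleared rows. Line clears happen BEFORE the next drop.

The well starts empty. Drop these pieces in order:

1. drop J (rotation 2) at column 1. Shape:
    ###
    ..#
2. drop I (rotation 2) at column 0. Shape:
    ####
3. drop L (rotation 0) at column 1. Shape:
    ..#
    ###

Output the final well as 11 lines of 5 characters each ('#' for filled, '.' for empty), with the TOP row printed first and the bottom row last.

Answer: .....
.....
.....
.....
.....
.....
...#.
.###.
####.
.###.
...#.

Derivation:
Drop 1: J rot2 at col 1 lands with bottom-row=0; cleared 0 line(s) (total 0); column heights now [0 2 2 2 0], max=2
Drop 2: I rot2 at col 0 lands with bottom-row=2; cleared 0 line(s) (total 0); column heights now [3 3 3 3 0], max=3
Drop 3: L rot0 at col 1 lands with bottom-row=3; cleared 0 line(s) (total 0); column heights now [3 4 4 5 0], max=5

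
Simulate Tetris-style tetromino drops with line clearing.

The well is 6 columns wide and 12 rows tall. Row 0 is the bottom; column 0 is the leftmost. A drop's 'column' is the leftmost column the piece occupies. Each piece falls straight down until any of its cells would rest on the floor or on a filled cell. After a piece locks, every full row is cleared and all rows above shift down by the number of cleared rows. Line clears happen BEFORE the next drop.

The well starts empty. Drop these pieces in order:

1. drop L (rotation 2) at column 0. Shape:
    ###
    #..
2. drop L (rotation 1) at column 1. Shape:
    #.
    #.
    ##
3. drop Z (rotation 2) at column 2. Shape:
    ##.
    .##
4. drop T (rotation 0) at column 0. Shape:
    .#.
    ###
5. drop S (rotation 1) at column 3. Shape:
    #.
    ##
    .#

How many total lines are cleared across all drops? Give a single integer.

Answer: 0

Derivation:
Drop 1: L rot2 at col 0 lands with bottom-row=0; cleared 0 line(s) (total 0); column heights now [2 2 2 0 0 0], max=2
Drop 2: L rot1 at col 1 lands with bottom-row=2; cleared 0 line(s) (total 0); column heights now [2 5 3 0 0 0], max=5
Drop 3: Z rot2 at col 2 lands with bottom-row=2; cleared 0 line(s) (total 0); column heights now [2 5 4 4 3 0], max=5
Drop 4: T rot0 at col 0 lands with bottom-row=5; cleared 0 line(s) (total 0); column heights now [6 7 6 4 3 0], max=7
Drop 5: S rot1 at col 3 lands with bottom-row=3; cleared 0 line(s) (total 0); column heights now [6 7 6 6 5 0], max=7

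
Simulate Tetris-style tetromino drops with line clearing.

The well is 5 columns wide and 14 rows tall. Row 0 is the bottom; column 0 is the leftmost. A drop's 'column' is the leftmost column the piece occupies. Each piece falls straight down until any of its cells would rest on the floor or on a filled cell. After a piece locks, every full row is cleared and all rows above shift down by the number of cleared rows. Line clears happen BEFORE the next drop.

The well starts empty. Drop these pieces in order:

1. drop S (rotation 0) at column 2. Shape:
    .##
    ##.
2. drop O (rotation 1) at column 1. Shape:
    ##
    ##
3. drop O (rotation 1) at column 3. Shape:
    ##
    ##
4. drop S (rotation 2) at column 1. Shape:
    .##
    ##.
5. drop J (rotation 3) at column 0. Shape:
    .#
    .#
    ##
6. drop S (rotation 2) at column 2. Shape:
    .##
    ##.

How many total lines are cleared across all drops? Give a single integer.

Drop 1: S rot0 at col 2 lands with bottom-row=0; cleared 0 line(s) (total 0); column heights now [0 0 1 2 2], max=2
Drop 2: O rot1 at col 1 lands with bottom-row=1; cleared 0 line(s) (total 0); column heights now [0 3 3 2 2], max=3
Drop 3: O rot1 at col 3 lands with bottom-row=2; cleared 0 line(s) (total 0); column heights now [0 3 3 4 4], max=4
Drop 4: S rot2 at col 1 lands with bottom-row=3; cleared 0 line(s) (total 0); column heights now [0 4 5 5 4], max=5
Drop 5: J rot3 at col 0 lands with bottom-row=4; cleared 0 line(s) (total 0); column heights now [5 7 5 5 4], max=7
Drop 6: S rot2 at col 2 lands with bottom-row=5; cleared 0 line(s) (total 0); column heights now [5 7 6 7 7], max=7

Answer: 0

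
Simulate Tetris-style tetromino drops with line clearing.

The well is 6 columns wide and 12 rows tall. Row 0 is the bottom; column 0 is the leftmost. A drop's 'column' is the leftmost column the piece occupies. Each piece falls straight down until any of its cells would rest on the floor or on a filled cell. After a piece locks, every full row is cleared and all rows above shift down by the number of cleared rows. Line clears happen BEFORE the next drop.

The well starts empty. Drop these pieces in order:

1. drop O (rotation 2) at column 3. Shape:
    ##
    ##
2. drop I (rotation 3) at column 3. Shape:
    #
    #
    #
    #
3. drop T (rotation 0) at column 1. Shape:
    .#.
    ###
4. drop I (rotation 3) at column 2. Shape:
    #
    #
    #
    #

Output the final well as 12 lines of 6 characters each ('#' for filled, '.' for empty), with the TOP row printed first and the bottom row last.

Answer: ..#...
..#...
..#...
..#...
..#...
.###..
...#..
...#..
...#..
...#..
...##.
...##.

Derivation:
Drop 1: O rot2 at col 3 lands with bottom-row=0; cleared 0 line(s) (total 0); column heights now [0 0 0 2 2 0], max=2
Drop 2: I rot3 at col 3 lands with bottom-row=2; cleared 0 line(s) (total 0); column heights now [0 0 0 6 2 0], max=6
Drop 3: T rot0 at col 1 lands with bottom-row=6; cleared 0 line(s) (total 0); column heights now [0 7 8 7 2 0], max=8
Drop 4: I rot3 at col 2 lands with bottom-row=8; cleared 0 line(s) (total 0); column heights now [0 7 12 7 2 0], max=12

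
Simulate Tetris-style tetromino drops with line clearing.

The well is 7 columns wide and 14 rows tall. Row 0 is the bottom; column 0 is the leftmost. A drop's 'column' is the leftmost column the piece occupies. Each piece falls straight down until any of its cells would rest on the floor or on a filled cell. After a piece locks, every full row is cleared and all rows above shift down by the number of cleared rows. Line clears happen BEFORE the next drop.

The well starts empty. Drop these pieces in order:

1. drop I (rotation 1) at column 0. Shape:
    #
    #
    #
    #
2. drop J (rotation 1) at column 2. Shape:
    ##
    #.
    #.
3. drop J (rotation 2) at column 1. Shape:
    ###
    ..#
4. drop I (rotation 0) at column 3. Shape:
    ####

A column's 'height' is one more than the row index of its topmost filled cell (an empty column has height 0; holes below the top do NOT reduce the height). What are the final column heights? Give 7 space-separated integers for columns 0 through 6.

Drop 1: I rot1 at col 0 lands with bottom-row=0; cleared 0 line(s) (total 0); column heights now [4 0 0 0 0 0 0], max=4
Drop 2: J rot1 at col 2 lands with bottom-row=0; cleared 0 line(s) (total 0); column heights now [4 0 3 3 0 0 0], max=4
Drop 3: J rot2 at col 1 lands with bottom-row=3; cleared 0 line(s) (total 0); column heights now [4 5 5 5 0 0 0], max=5
Drop 4: I rot0 at col 3 lands with bottom-row=5; cleared 0 line(s) (total 0); column heights now [4 5 5 6 6 6 6], max=6

Answer: 4 5 5 6 6 6 6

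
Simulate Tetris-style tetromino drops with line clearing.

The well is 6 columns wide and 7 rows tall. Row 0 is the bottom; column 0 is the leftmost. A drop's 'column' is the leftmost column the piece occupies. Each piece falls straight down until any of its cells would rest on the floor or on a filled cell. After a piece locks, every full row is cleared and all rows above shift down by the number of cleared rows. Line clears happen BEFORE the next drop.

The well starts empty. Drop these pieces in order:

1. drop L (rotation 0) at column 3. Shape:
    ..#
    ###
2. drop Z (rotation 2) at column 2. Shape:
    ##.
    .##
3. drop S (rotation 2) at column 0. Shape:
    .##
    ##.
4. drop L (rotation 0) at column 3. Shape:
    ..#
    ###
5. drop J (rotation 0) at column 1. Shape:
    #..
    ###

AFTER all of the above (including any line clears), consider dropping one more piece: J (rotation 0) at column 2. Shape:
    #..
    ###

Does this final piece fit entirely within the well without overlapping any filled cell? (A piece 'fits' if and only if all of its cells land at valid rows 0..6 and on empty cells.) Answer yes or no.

Drop 1: L rot0 at col 3 lands with bottom-row=0; cleared 0 line(s) (total 0); column heights now [0 0 0 1 1 2], max=2
Drop 2: Z rot2 at col 2 lands with bottom-row=1; cleared 0 line(s) (total 0); column heights now [0 0 3 3 2 2], max=3
Drop 3: S rot2 at col 0 lands with bottom-row=2; cleared 0 line(s) (total 0); column heights now [3 4 4 3 2 2], max=4
Drop 4: L rot0 at col 3 lands with bottom-row=3; cleared 0 line(s) (total 0); column heights now [3 4 4 4 4 5], max=5
Drop 5: J rot0 at col 1 lands with bottom-row=4; cleared 0 line(s) (total 0); column heights now [3 6 5 5 4 5], max=6
Test piece J rot0 at col 2 (width 3): heights before test = [3 6 5 5 4 5]; fits = True

Answer: yes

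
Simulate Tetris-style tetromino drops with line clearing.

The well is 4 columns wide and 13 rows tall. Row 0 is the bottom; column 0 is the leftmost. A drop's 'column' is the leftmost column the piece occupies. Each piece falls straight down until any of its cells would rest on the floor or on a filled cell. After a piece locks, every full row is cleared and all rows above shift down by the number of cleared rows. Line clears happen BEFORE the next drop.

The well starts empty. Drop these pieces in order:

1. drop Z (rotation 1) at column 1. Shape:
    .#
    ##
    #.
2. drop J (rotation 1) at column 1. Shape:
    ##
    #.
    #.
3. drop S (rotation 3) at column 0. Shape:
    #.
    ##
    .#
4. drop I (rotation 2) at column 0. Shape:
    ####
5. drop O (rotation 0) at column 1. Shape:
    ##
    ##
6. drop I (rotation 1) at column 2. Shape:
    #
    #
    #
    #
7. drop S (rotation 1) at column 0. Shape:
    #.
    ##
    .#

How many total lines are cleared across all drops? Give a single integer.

Answer: 1

Derivation:
Drop 1: Z rot1 at col 1 lands with bottom-row=0; cleared 0 line(s) (total 0); column heights now [0 2 3 0], max=3
Drop 2: J rot1 at col 1 lands with bottom-row=2; cleared 0 line(s) (total 0); column heights now [0 5 5 0], max=5
Drop 3: S rot3 at col 0 lands with bottom-row=5; cleared 0 line(s) (total 0); column heights now [8 7 5 0], max=8
Drop 4: I rot2 at col 0 lands with bottom-row=8; cleared 1 line(s) (total 1); column heights now [8 7 5 0], max=8
Drop 5: O rot0 at col 1 lands with bottom-row=7; cleared 0 line(s) (total 1); column heights now [8 9 9 0], max=9
Drop 6: I rot1 at col 2 lands with bottom-row=9; cleared 0 line(s) (total 1); column heights now [8 9 13 0], max=13
Drop 7: S rot1 at col 0 lands with bottom-row=9; cleared 0 line(s) (total 1); column heights now [12 11 13 0], max=13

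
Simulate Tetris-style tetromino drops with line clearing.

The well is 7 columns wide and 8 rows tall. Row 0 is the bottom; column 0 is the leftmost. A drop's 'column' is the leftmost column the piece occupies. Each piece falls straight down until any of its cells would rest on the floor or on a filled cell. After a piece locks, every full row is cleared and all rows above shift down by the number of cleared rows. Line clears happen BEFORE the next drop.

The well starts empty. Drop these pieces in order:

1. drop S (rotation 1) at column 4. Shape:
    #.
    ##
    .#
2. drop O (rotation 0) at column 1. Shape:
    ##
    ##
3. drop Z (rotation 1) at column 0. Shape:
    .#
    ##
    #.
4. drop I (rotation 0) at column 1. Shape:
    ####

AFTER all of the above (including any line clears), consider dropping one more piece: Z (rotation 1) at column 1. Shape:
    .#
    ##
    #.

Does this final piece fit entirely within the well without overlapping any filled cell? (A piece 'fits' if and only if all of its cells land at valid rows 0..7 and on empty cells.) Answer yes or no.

Drop 1: S rot1 at col 4 lands with bottom-row=0; cleared 0 line(s) (total 0); column heights now [0 0 0 0 3 2 0], max=3
Drop 2: O rot0 at col 1 lands with bottom-row=0; cleared 0 line(s) (total 0); column heights now [0 2 2 0 3 2 0], max=3
Drop 3: Z rot1 at col 0 lands with bottom-row=1; cleared 0 line(s) (total 0); column heights now [3 4 2 0 3 2 0], max=4
Drop 4: I rot0 at col 1 lands with bottom-row=4; cleared 0 line(s) (total 0); column heights now [3 5 5 5 5 2 0], max=5
Test piece Z rot1 at col 1 (width 2): heights before test = [3 5 5 5 5 2 0]; fits = True

Answer: yes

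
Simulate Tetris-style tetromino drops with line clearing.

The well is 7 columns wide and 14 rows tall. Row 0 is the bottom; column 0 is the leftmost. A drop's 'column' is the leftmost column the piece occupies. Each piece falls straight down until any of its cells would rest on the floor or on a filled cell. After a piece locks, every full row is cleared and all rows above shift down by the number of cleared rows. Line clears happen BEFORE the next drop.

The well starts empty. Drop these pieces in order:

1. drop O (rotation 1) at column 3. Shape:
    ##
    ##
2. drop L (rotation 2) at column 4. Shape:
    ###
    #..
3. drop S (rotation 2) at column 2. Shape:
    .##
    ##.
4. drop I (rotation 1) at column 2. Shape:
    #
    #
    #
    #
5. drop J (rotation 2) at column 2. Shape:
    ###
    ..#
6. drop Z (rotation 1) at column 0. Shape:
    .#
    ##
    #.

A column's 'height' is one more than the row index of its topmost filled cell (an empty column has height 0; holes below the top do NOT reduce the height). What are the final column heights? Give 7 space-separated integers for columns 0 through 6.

Answer: 2 3 9 9 9 4 4

Derivation:
Drop 1: O rot1 at col 3 lands with bottom-row=0; cleared 0 line(s) (total 0); column heights now [0 0 0 2 2 0 0], max=2
Drop 2: L rot2 at col 4 lands with bottom-row=2; cleared 0 line(s) (total 0); column heights now [0 0 0 2 4 4 4], max=4
Drop 3: S rot2 at col 2 lands with bottom-row=3; cleared 0 line(s) (total 0); column heights now [0 0 4 5 5 4 4], max=5
Drop 4: I rot1 at col 2 lands with bottom-row=4; cleared 0 line(s) (total 0); column heights now [0 0 8 5 5 4 4], max=8
Drop 5: J rot2 at col 2 lands with bottom-row=7; cleared 0 line(s) (total 0); column heights now [0 0 9 9 9 4 4], max=9
Drop 6: Z rot1 at col 0 lands with bottom-row=0; cleared 0 line(s) (total 0); column heights now [2 3 9 9 9 4 4], max=9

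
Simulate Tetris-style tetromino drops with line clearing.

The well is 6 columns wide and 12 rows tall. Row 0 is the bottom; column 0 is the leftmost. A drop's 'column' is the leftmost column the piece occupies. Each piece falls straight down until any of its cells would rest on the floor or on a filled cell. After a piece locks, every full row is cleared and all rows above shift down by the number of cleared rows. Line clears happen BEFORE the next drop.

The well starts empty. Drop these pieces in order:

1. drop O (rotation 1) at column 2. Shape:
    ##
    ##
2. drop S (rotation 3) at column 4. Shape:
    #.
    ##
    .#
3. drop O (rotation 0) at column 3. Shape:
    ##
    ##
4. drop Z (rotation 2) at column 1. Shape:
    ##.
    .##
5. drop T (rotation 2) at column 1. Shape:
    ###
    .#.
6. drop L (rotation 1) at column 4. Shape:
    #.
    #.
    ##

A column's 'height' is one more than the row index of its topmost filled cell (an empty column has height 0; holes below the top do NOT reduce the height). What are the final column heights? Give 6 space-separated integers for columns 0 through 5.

Answer: 0 9 9 9 8 6

Derivation:
Drop 1: O rot1 at col 2 lands with bottom-row=0; cleared 0 line(s) (total 0); column heights now [0 0 2 2 0 0], max=2
Drop 2: S rot3 at col 4 lands with bottom-row=0; cleared 0 line(s) (total 0); column heights now [0 0 2 2 3 2], max=3
Drop 3: O rot0 at col 3 lands with bottom-row=3; cleared 0 line(s) (total 0); column heights now [0 0 2 5 5 2], max=5
Drop 4: Z rot2 at col 1 lands with bottom-row=5; cleared 0 line(s) (total 0); column heights now [0 7 7 6 5 2], max=7
Drop 5: T rot2 at col 1 lands with bottom-row=7; cleared 0 line(s) (total 0); column heights now [0 9 9 9 5 2], max=9
Drop 6: L rot1 at col 4 lands with bottom-row=5; cleared 0 line(s) (total 0); column heights now [0 9 9 9 8 6], max=9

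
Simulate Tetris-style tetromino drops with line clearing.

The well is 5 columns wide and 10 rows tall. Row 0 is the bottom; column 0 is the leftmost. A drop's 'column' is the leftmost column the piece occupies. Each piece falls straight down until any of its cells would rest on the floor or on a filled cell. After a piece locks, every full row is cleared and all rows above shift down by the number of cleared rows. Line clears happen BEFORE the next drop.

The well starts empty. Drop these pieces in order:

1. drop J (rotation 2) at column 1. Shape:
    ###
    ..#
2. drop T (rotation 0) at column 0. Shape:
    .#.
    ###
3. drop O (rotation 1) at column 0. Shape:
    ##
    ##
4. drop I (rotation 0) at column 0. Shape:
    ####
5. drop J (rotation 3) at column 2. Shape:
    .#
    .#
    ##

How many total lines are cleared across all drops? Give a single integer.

Drop 1: J rot2 at col 1 lands with bottom-row=0; cleared 0 line(s) (total 0); column heights now [0 2 2 2 0], max=2
Drop 2: T rot0 at col 0 lands with bottom-row=2; cleared 0 line(s) (total 0); column heights now [3 4 3 2 0], max=4
Drop 3: O rot1 at col 0 lands with bottom-row=4; cleared 0 line(s) (total 0); column heights now [6 6 3 2 0], max=6
Drop 4: I rot0 at col 0 lands with bottom-row=6; cleared 0 line(s) (total 0); column heights now [7 7 7 7 0], max=7
Drop 5: J rot3 at col 2 lands with bottom-row=7; cleared 0 line(s) (total 0); column heights now [7 7 8 10 0], max=10

Answer: 0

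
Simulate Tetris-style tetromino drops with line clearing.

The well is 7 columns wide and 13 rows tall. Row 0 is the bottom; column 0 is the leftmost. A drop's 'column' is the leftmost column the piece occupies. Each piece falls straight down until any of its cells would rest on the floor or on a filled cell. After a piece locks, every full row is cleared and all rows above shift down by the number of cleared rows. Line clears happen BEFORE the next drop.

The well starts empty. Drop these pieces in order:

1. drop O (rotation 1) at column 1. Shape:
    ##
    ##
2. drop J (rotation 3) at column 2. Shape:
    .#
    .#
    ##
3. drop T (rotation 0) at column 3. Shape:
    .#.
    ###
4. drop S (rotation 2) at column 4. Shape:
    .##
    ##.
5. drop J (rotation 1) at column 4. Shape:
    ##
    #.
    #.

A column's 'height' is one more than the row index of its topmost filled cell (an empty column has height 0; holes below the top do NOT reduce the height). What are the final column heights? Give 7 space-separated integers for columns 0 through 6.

Answer: 0 2 3 6 11 11 9

Derivation:
Drop 1: O rot1 at col 1 lands with bottom-row=0; cleared 0 line(s) (total 0); column heights now [0 2 2 0 0 0 0], max=2
Drop 2: J rot3 at col 2 lands with bottom-row=2; cleared 0 line(s) (total 0); column heights now [0 2 3 5 0 0 0], max=5
Drop 3: T rot0 at col 3 lands with bottom-row=5; cleared 0 line(s) (total 0); column heights now [0 2 3 6 7 6 0], max=7
Drop 4: S rot2 at col 4 lands with bottom-row=7; cleared 0 line(s) (total 0); column heights now [0 2 3 6 8 9 9], max=9
Drop 5: J rot1 at col 4 lands with bottom-row=8; cleared 0 line(s) (total 0); column heights now [0 2 3 6 11 11 9], max=11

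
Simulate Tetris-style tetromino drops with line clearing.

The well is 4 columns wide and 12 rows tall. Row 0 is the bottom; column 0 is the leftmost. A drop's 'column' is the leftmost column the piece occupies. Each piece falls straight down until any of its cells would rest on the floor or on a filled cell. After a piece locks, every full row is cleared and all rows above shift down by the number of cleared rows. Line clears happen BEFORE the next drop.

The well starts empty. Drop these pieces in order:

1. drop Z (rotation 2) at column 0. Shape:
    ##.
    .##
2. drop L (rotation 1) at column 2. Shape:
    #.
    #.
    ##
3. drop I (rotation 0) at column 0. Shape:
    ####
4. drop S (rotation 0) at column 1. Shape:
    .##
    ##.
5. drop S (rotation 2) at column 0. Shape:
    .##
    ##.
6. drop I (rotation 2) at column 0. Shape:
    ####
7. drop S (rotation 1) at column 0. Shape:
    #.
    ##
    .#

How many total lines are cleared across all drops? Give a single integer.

Drop 1: Z rot2 at col 0 lands with bottom-row=0; cleared 0 line(s) (total 0); column heights now [2 2 1 0], max=2
Drop 2: L rot1 at col 2 lands with bottom-row=1; cleared 1 line(s) (total 1); column heights now [0 1 3 0], max=3
Drop 3: I rot0 at col 0 lands with bottom-row=3; cleared 1 line(s) (total 2); column heights now [0 1 3 0], max=3
Drop 4: S rot0 at col 1 lands with bottom-row=3; cleared 0 line(s) (total 2); column heights now [0 4 5 5], max=5
Drop 5: S rot2 at col 0 lands with bottom-row=4; cleared 1 line(s) (total 3); column heights now [0 5 5 0], max=5
Drop 6: I rot2 at col 0 lands with bottom-row=5; cleared 1 line(s) (total 4); column heights now [0 5 5 0], max=5
Drop 7: S rot1 at col 0 lands with bottom-row=5; cleared 0 line(s) (total 4); column heights now [8 7 5 0], max=8

Answer: 4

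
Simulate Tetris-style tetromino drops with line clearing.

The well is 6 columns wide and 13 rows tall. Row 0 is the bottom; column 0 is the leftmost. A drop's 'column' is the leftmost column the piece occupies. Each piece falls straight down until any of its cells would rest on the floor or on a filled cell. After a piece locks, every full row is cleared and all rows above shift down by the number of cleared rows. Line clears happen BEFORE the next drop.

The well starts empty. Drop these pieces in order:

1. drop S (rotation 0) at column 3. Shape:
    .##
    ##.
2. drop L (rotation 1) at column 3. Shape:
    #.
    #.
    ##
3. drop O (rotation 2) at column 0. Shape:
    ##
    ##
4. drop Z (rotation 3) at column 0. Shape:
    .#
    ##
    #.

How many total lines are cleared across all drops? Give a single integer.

Drop 1: S rot0 at col 3 lands with bottom-row=0; cleared 0 line(s) (total 0); column heights now [0 0 0 1 2 2], max=2
Drop 2: L rot1 at col 3 lands with bottom-row=2; cleared 0 line(s) (total 0); column heights now [0 0 0 5 3 2], max=5
Drop 3: O rot2 at col 0 lands with bottom-row=0; cleared 0 line(s) (total 0); column heights now [2 2 0 5 3 2], max=5
Drop 4: Z rot3 at col 0 lands with bottom-row=2; cleared 0 line(s) (total 0); column heights now [4 5 0 5 3 2], max=5

Answer: 0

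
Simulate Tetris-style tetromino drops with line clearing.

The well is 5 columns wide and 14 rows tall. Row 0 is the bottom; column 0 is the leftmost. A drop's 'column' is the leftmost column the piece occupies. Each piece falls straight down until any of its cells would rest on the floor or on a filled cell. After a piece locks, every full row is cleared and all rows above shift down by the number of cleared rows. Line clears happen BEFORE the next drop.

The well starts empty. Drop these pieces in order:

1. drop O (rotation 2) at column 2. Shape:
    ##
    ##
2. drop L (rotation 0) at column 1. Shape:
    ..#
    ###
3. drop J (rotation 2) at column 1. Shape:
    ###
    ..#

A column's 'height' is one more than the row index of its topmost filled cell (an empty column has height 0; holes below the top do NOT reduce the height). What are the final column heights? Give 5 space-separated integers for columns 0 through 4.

Drop 1: O rot2 at col 2 lands with bottom-row=0; cleared 0 line(s) (total 0); column heights now [0 0 2 2 0], max=2
Drop 2: L rot0 at col 1 lands with bottom-row=2; cleared 0 line(s) (total 0); column heights now [0 3 3 4 0], max=4
Drop 3: J rot2 at col 1 lands with bottom-row=4; cleared 0 line(s) (total 0); column heights now [0 6 6 6 0], max=6

Answer: 0 6 6 6 0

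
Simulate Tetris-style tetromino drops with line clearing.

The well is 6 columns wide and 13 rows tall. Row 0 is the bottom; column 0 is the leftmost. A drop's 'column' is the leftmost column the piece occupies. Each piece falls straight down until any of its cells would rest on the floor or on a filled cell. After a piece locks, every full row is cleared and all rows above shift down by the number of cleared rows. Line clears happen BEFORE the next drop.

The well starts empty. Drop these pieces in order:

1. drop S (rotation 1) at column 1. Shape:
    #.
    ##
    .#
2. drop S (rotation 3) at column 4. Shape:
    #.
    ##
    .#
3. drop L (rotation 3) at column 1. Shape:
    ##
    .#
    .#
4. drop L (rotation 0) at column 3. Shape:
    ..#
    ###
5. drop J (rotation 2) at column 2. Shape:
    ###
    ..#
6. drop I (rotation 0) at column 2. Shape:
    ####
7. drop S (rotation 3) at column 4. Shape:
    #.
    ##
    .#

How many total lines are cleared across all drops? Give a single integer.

Drop 1: S rot1 at col 1 lands with bottom-row=0; cleared 0 line(s) (total 0); column heights now [0 3 2 0 0 0], max=3
Drop 2: S rot3 at col 4 lands with bottom-row=0; cleared 0 line(s) (total 0); column heights now [0 3 2 0 3 2], max=3
Drop 3: L rot3 at col 1 lands with bottom-row=2; cleared 0 line(s) (total 0); column heights now [0 5 5 0 3 2], max=5
Drop 4: L rot0 at col 3 lands with bottom-row=3; cleared 0 line(s) (total 0); column heights now [0 5 5 4 4 5], max=5
Drop 5: J rot2 at col 2 lands with bottom-row=4; cleared 0 line(s) (total 0); column heights now [0 5 6 6 6 5], max=6
Drop 6: I rot0 at col 2 lands with bottom-row=6; cleared 0 line(s) (total 0); column heights now [0 5 7 7 7 7], max=7
Drop 7: S rot3 at col 4 lands with bottom-row=7; cleared 0 line(s) (total 0); column heights now [0 5 7 7 10 9], max=10

Answer: 0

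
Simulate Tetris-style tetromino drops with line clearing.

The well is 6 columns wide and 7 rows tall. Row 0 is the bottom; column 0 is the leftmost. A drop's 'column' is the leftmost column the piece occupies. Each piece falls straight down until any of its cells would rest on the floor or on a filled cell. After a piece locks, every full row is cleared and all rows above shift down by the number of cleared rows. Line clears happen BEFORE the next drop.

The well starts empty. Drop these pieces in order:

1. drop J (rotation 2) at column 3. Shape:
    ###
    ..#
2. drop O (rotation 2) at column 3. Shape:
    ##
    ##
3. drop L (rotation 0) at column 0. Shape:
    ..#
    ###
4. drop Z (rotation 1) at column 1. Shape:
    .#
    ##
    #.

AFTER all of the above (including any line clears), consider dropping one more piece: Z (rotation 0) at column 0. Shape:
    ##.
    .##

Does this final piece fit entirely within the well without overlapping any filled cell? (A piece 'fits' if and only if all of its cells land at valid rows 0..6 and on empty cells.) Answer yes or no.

Drop 1: J rot2 at col 3 lands with bottom-row=0; cleared 0 line(s) (total 0); column heights now [0 0 0 2 2 2], max=2
Drop 2: O rot2 at col 3 lands with bottom-row=2; cleared 0 line(s) (total 0); column heights now [0 0 0 4 4 2], max=4
Drop 3: L rot0 at col 0 lands with bottom-row=0; cleared 0 line(s) (total 0); column heights now [1 1 2 4 4 2], max=4
Drop 4: Z rot1 at col 1 lands with bottom-row=1; cleared 0 line(s) (total 0); column heights now [1 3 4 4 4 2], max=4
Test piece Z rot0 at col 0 (width 3): heights before test = [1 3 4 4 4 2]; fits = True

Answer: yes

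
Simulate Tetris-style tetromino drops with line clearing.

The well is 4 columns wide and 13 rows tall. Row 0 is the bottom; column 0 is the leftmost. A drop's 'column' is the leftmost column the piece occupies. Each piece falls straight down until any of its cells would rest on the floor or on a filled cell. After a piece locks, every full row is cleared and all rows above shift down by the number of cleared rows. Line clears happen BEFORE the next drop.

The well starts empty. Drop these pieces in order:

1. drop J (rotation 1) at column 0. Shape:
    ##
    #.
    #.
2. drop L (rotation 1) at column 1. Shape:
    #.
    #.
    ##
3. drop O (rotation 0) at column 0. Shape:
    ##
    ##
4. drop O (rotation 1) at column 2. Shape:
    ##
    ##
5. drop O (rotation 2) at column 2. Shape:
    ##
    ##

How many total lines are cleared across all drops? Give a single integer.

Answer: 2

Derivation:
Drop 1: J rot1 at col 0 lands with bottom-row=0; cleared 0 line(s) (total 0); column heights now [3 3 0 0], max=3
Drop 2: L rot1 at col 1 lands with bottom-row=3; cleared 0 line(s) (total 0); column heights now [3 6 4 0], max=6
Drop 3: O rot0 at col 0 lands with bottom-row=6; cleared 0 line(s) (total 0); column heights now [8 8 4 0], max=8
Drop 4: O rot1 at col 2 lands with bottom-row=4; cleared 0 line(s) (total 0); column heights now [8 8 6 6], max=8
Drop 5: O rot2 at col 2 lands with bottom-row=6; cleared 2 line(s) (total 2); column heights now [3 6 6 6], max=6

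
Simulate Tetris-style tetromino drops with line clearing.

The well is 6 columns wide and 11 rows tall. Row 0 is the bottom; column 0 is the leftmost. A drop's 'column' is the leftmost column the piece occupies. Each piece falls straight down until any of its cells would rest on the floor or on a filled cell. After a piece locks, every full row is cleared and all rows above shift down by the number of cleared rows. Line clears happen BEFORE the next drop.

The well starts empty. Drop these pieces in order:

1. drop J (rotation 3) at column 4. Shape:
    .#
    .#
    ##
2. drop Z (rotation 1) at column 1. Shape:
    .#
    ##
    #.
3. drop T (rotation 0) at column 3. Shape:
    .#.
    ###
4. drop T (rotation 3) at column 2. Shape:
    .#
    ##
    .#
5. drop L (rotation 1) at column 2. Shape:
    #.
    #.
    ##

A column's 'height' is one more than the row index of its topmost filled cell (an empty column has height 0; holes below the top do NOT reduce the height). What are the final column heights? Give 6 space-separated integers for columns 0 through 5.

Answer: 0 2 10 8 5 4

Derivation:
Drop 1: J rot3 at col 4 lands with bottom-row=0; cleared 0 line(s) (total 0); column heights now [0 0 0 0 1 3], max=3
Drop 2: Z rot1 at col 1 lands with bottom-row=0; cleared 0 line(s) (total 0); column heights now [0 2 3 0 1 3], max=3
Drop 3: T rot0 at col 3 lands with bottom-row=3; cleared 0 line(s) (total 0); column heights now [0 2 3 4 5 4], max=5
Drop 4: T rot3 at col 2 lands with bottom-row=4; cleared 0 line(s) (total 0); column heights now [0 2 6 7 5 4], max=7
Drop 5: L rot1 at col 2 lands with bottom-row=7; cleared 0 line(s) (total 0); column heights now [0 2 10 8 5 4], max=10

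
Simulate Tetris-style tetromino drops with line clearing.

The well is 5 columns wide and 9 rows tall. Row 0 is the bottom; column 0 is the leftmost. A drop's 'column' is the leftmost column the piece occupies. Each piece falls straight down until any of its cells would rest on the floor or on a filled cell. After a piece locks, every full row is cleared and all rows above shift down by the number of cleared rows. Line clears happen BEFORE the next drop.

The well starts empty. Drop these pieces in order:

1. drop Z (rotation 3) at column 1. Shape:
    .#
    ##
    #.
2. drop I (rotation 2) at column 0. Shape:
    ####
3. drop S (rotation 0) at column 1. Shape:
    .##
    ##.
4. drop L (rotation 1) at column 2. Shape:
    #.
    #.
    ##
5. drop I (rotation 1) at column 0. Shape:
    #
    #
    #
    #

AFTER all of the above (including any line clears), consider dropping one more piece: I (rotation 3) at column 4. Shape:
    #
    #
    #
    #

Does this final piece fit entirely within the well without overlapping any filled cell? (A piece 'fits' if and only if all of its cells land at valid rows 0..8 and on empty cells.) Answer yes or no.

Drop 1: Z rot3 at col 1 lands with bottom-row=0; cleared 0 line(s) (total 0); column heights now [0 2 3 0 0], max=3
Drop 2: I rot2 at col 0 lands with bottom-row=3; cleared 0 line(s) (total 0); column heights now [4 4 4 4 0], max=4
Drop 3: S rot0 at col 1 lands with bottom-row=4; cleared 0 line(s) (total 0); column heights now [4 5 6 6 0], max=6
Drop 4: L rot1 at col 2 lands with bottom-row=6; cleared 0 line(s) (total 0); column heights now [4 5 9 7 0], max=9
Drop 5: I rot1 at col 0 lands with bottom-row=4; cleared 0 line(s) (total 0); column heights now [8 5 9 7 0], max=9
Test piece I rot3 at col 4 (width 1): heights before test = [8 5 9 7 0]; fits = True

Answer: yes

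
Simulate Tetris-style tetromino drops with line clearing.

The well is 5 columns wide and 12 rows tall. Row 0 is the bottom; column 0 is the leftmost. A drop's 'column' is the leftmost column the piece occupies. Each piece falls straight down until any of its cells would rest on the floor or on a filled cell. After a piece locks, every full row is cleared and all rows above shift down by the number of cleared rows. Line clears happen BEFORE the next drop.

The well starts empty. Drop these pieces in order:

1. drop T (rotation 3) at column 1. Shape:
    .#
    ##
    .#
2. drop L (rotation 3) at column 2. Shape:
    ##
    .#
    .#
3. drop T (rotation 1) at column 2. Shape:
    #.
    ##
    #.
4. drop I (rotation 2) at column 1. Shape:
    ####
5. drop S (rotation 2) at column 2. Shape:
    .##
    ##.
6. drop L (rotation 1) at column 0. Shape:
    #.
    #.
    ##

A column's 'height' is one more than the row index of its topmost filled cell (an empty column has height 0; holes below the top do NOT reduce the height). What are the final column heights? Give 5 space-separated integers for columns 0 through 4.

Answer: 11 9 9 10 10

Derivation:
Drop 1: T rot3 at col 1 lands with bottom-row=0; cleared 0 line(s) (total 0); column heights now [0 2 3 0 0], max=3
Drop 2: L rot3 at col 2 lands with bottom-row=1; cleared 0 line(s) (total 0); column heights now [0 2 4 4 0], max=4
Drop 3: T rot1 at col 2 lands with bottom-row=4; cleared 0 line(s) (total 0); column heights now [0 2 7 6 0], max=7
Drop 4: I rot2 at col 1 lands with bottom-row=7; cleared 0 line(s) (total 0); column heights now [0 8 8 8 8], max=8
Drop 5: S rot2 at col 2 lands with bottom-row=8; cleared 0 line(s) (total 0); column heights now [0 8 9 10 10], max=10
Drop 6: L rot1 at col 0 lands with bottom-row=8; cleared 0 line(s) (total 0); column heights now [11 9 9 10 10], max=11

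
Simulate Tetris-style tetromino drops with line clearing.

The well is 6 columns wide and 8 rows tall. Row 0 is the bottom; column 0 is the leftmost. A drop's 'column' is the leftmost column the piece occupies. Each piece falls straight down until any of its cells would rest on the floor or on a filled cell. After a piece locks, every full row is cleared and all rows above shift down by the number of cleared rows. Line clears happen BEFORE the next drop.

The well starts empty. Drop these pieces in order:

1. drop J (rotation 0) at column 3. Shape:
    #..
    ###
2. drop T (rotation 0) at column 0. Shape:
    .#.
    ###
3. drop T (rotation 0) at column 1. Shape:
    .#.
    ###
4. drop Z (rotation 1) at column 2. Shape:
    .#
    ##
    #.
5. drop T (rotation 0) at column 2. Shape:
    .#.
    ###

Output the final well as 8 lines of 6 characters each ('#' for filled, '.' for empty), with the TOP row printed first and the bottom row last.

Drop 1: J rot0 at col 3 lands with bottom-row=0; cleared 0 line(s) (total 0); column heights now [0 0 0 2 1 1], max=2
Drop 2: T rot0 at col 0 lands with bottom-row=0; cleared 1 line(s) (total 1); column heights now [0 1 0 1 0 0], max=1
Drop 3: T rot0 at col 1 lands with bottom-row=1; cleared 0 line(s) (total 1); column heights now [0 2 3 2 0 0], max=3
Drop 4: Z rot1 at col 2 lands with bottom-row=3; cleared 0 line(s) (total 1); column heights now [0 2 5 6 0 0], max=6
Drop 5: T rot0 at col 2 lands with bottom-row=6; cleared 0 line(s) (total 1); column heights now [0 2 7 8 7 0], max=8

Answer: ...#..
..###.
...#..
..##..
..#...
..#...
.###..
.#.#..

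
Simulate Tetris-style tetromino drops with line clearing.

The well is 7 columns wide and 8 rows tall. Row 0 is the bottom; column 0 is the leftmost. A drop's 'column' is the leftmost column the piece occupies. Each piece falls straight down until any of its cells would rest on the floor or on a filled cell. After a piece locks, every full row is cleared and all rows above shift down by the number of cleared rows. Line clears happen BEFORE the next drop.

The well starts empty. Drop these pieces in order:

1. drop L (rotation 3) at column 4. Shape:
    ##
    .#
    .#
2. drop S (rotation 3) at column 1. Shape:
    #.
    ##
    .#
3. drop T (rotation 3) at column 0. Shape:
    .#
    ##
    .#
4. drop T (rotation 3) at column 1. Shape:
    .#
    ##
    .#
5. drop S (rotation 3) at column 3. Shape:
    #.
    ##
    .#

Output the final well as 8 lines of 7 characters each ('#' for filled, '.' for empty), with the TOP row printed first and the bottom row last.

Answer: ..#....
.##....
.###...
##.##..
.#..#..
.#..##.
.##..#.
..#..#.

Derivation:
Drop 1: L rot3 at col 4 lands with bottom-row=0; cleared 0 line(s) (total 0); column heights now [0 0 0 0 3 3 0], max=3
Drop 2: S rot3 at col 1 lands with bottom-row=0; cleared 0 line(s) (total 0); column heights now [0 3 2 0 3 3 0], max=3
Drop 3: T rot3 at col 0 lands with bottom-row=3; cleared 0 line(s) (total 0); column heights now [5 6 2 0 3 3 0], max=6
Drop 4: T rot3 at col 1 lands with bottom-row=5; cleared 0 line(s) (total 0); column heights now [5 7 8 0 3 3 0], max=8
Drop 5: S rot3 at col 3 lands with bottom-row=3; cleared 0 line(s) (total 0); column heights now [5 7 8 6 5 3 0], max=8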